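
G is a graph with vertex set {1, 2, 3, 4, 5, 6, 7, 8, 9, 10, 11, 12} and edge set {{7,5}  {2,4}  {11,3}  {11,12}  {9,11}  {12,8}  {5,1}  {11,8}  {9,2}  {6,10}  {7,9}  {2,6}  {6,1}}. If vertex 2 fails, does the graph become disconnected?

Deleting 2 raises the number of components from 1 to 2, so 2 is a cut vertex.

Yes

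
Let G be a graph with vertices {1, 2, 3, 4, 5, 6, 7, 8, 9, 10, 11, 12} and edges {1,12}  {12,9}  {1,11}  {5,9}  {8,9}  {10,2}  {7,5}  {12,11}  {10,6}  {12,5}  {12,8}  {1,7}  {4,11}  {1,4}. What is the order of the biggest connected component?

3 is isolated — a component by itself.
Starting from 2 we can reach 2, 6, 10. That is one component of size 3.
Starting from 1 we can reach 1, 4, 5, 7, 8, 9, 11, 12. That is one component of size 8.
The largest has 8 vertices.

8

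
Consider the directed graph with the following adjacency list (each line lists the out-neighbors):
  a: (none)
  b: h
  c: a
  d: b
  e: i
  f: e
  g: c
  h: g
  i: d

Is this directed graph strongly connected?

No

There is no directed path from c to h, so the graph is not strongly connected.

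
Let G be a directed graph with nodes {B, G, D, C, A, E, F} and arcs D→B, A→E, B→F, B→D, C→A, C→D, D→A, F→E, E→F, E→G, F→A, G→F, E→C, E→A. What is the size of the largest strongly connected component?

7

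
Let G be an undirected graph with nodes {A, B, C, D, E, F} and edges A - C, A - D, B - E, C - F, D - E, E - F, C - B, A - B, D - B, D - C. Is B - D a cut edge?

No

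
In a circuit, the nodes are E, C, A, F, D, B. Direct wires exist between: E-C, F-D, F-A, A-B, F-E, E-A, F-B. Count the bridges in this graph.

2

The edges on the cycle F-E-A-F are not bridges since each lies on that cycle.
But removing F-D disconnects F from D; removing E-C disconnects E from C — these are bridges.
That makes 2 bridges.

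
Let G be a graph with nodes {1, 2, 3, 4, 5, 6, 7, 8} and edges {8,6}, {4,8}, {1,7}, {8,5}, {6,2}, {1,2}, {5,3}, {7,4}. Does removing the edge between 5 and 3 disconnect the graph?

Yes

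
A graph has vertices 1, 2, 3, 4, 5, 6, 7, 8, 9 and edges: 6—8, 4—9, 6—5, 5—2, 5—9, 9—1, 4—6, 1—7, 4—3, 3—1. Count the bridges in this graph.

3

The edges on the cycle 4-6-5-9-4 are not bridges since each lies on that cycle.
But removing 2—5 disconnects 2 from 5; removing 6—8 disconnects 6 from 8; removing 1—7 disconnects 1 from 7 — these are bridges.
That makes 3 bridges.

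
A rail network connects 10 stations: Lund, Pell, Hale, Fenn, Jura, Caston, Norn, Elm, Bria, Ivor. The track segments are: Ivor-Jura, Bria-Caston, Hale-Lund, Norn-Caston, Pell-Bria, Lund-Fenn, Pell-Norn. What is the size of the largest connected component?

4

Elm is isolated — a component by itself.
Starting from Ivor we can reach Ivor, Jura. That is one component of size 2.
Starting from Fenn we can reach Fenn, Hale, Lund. That is one component of size 3.
Starting from Bria we can reach Bria, Norn, Pell, Caston. That is one component of size 4.
The largest has 4 vertices.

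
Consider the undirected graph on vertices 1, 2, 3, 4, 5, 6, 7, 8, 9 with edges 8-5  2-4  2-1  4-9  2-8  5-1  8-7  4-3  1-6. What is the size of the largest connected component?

Starting from 1 we can reach 1, 2, 3, 4, 5, 6, 7, 8, 9. That is one component of size 9.
The largest has 9 vertices.

9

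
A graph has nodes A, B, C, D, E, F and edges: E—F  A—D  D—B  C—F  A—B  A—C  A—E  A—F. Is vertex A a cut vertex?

Deleting A raises the number of components from 1 to 2, so A is a cut vertex.

Yes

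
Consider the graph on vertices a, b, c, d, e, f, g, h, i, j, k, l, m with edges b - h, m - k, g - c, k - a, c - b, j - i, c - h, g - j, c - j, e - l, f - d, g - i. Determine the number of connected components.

Starting from d we can reach d, f. That is one component of size 2.
Starting from e we can reach e, l. That is one component of size 2.
Starting from a we can reach a, k, m. That is one component of size 3.
Starting from b we can reach b, c, g, h, i, j. That is one component of size 6.
Total: 4 components.

4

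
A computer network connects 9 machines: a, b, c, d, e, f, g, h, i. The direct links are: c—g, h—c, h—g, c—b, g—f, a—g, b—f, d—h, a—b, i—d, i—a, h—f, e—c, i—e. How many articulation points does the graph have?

0

Removing f, for instance, still leaves 1 component. No single vertex removal increases the component count — the graph has no articulation points.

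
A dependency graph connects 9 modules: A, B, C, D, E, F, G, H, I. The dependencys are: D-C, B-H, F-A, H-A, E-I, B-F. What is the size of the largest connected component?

4

G is isolated — a component by itself.
Starting from E we can reach E, I. That is one component of size 2.
Starting from C we can reach C, D. That is one component of size 2.
Starting from A we can reach A, B, F, H. That is one component of size 4.
The largest has 4 vertices.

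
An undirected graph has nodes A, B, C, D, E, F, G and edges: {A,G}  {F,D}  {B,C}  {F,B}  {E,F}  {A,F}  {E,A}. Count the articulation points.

Removing A increases the component count from 1 to 2, so A is a cut vertex.
Removing B increases the component count from 1 to 2, so B is a cut vertex.
Removing F increases the component count from 1 to 3, so F is a cut vertex.
By contrast removing E leaves 1 component; it is not a cut vertex. No other vertex is a cut vertex either.

3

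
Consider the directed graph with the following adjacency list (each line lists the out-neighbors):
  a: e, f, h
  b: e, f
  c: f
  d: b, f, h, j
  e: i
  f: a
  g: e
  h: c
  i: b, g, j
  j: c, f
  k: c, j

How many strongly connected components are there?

3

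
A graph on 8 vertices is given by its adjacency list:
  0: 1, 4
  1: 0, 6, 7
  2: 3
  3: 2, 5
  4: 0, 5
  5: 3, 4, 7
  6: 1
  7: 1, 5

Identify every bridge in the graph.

1-6, 2-3, 3-5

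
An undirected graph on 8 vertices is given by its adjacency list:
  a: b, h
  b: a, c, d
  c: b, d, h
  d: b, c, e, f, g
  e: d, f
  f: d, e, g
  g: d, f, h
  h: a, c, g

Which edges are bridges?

The edges on the cycle c-b-a-h-c are not bridges since each lies on that cycle.
Every edge lies on some cycle, so there are no bridges.

none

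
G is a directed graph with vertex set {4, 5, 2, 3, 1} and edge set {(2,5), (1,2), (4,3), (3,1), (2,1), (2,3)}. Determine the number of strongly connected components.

{1, 2, 3} are all mutually reachable — one SCC of size 3.
{5} is an SCC by itself.
{4} is an SCC by itself.
That gives 3 strongly connected components.

3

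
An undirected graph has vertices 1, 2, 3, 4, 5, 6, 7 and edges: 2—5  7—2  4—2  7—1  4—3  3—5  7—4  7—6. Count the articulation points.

1

Removing 7 increases the component count from 1 to 3, so 7 is a cut vertex.
By contrast removing 1 leaves 1 component; it is not a cut vertex. No other vertex is a cut vertex either.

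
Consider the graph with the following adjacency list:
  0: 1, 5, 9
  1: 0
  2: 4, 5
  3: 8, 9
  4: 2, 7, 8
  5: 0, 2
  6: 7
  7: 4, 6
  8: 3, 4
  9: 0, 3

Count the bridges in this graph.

The edges on the cycle 4-2-5-0-9-3-8-4 are not bridges since each lies on that cycle.
But removing 4-7 disconnects 4 from 7; removing 1-0 disconnects 1 from 0; removing 6-7 disconnects 6 from 7 — these are bridges.
That makes 3 bridges.

3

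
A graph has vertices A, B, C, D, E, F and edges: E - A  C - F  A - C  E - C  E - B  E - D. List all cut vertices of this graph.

C, E

Removing C increases the component count from 1 to 2, so C is a cut vertex.
Removing E increases the component count from 1 to 3, so E is a cut vertex.
By contrast removing B leaves 1 component; it is not a cut vertex. No other vertex is a cut vertex either.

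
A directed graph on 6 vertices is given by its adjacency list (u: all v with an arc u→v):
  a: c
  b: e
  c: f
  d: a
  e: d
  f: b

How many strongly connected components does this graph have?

1

{a, b, c, d, e, f} are all mutually reachable — one SCC of size 6.
That gives 1 strongly connected component.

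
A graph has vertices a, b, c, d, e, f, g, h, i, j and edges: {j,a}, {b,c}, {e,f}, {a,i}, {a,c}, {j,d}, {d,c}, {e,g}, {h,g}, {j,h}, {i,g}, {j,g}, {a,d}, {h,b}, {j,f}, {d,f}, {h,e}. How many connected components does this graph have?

Starting from a we can reach a, b, c, d, e, f, g, h, i, j. That is one component of size 10.
Total: 1 component.

1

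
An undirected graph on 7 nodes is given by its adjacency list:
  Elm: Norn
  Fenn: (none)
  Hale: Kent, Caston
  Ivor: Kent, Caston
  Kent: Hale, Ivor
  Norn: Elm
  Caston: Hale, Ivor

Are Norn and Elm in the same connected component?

Yes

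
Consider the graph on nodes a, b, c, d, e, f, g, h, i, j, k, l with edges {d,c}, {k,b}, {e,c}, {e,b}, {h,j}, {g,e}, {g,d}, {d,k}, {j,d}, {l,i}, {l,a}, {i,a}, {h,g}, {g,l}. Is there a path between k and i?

From k we can reach a, b, c, d, e, g, h, i, j, k, l, which includes i.

Yes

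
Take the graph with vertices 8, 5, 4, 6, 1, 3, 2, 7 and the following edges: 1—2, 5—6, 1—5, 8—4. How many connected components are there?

4

3 is isolated — a component by itself.
7 is isolated — a component by itself.
Starting from 4 we can reach 4, 8. That is one component of size 2.
Starting from 1 we can reach 1, 2, 5, 6. That is one component of size 4.
Total: 4 components.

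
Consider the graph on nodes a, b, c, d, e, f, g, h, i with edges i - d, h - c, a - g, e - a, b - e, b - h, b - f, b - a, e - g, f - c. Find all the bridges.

d-i

The edges on the cycle b-e-g-a-b are not bridges since each lies on that cycle.
But removing d - i disconnects d from i — this is a bridge.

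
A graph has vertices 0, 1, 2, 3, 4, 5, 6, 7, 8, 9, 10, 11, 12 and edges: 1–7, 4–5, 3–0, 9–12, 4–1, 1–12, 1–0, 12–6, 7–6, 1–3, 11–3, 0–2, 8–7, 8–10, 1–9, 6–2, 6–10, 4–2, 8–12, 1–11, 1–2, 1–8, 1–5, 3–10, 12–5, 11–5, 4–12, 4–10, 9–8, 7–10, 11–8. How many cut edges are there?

0

The edges on the cycle 8-7-10-8 are not bridges since each lies on that cycle.
Every edge lies on some cycle, so there are no bridges.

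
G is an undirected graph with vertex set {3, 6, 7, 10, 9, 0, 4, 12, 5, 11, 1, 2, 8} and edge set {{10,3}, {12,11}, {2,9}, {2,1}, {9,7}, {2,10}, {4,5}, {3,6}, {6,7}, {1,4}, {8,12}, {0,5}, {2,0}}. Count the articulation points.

Removing 2 increases the component count from 2 to 3, so 2 is a cut vertex.
Removing 12 increases the component count from 2 to 3, so 12 is a cut vertex.
By contrast removing 7 leaves 2 components; it is not a cut vertex. No other vertex is a cut vertex either.

2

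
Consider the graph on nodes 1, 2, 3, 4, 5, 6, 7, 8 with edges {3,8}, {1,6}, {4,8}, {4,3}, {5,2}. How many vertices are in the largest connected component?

7 is isolated — a component by itself.
Starting from 1 we can reach 1, 6. That is one component of size 2.
Starting from 2 we can reach 2, 5. That is one component of size 2.
Starting from 3 we can reach 3, 4, 8. That is one component of size 3.
The largest has 3 vertices.

3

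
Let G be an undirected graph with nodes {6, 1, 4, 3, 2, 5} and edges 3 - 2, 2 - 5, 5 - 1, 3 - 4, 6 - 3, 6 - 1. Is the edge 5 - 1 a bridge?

No

After removing 5 - 1, the path 5-2-3-6-1 still connects them, so the edge is not a bridge.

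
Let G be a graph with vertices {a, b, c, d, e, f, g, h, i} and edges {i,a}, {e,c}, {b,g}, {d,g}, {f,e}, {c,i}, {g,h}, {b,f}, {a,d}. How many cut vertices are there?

Removing g increases the component count from 1 to 2, so g is a cut vertex.
By contrast removing h leaves 1 component; it is not a cut vertex. No other vertex is a cut vertex either.

1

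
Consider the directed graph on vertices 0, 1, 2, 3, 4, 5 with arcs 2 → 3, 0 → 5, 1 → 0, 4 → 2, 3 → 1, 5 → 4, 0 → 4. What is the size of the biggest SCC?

6

{0, 1, 2, 3, 4, 5} are all mutually reachable — one SCC of size 6.
The largest has 6 vertices.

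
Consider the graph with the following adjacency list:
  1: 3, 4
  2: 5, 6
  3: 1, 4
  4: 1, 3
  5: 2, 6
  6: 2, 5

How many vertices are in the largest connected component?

3

Starting from 1 we can reach 1, 3, 4. That is one component of size 3.
Starting from 2 we can reach 2, 5, 6. That is one component of size 3.
The largest has 3 vertices.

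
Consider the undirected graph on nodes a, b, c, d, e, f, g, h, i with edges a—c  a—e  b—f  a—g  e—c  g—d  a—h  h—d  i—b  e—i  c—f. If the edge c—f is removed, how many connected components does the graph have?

c and f are still connected via c-e-i-b-f, so the component count stays at 1.

1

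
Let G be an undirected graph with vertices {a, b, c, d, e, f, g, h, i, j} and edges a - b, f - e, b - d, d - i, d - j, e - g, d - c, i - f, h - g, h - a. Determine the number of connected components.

Starting from a we can reach a, b, c, d, e, f, g, h, i, j. That is one component of size 10.
Total: 1 component.

1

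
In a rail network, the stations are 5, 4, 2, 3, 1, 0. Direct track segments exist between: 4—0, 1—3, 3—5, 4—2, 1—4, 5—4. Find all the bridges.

The edges on the cycle 1-3-5-4-1 are not bridges since each lies on that cycle.
But removing 4—2 disconnects 4 from 2; removing 4—0 disconnects 4 from 0 — these are bridges.

0-4, 2-4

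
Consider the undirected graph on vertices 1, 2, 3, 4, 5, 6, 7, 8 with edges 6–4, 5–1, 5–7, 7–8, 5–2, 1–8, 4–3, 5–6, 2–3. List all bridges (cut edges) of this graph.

The edges on the cycle 5-6-4-3-2-5 are not bridges since each lies on that cycle.
Every edge lies on some cycle, so there are no bridges.

none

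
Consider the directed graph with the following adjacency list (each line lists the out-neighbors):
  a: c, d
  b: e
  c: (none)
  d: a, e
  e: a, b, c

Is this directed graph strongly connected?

No

There is no directed path from c to d, so the graph is not strongly connected.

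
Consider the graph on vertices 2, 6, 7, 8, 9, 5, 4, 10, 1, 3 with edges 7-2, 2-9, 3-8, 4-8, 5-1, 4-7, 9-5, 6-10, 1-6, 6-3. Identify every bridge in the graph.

The edges on the cycle 4-7-2-9-5-1-6-3-8-4 are not bridges since each lies on that cycle.
But removing 10-6 disconnects 10 from 6 — this is a bridge.

10-6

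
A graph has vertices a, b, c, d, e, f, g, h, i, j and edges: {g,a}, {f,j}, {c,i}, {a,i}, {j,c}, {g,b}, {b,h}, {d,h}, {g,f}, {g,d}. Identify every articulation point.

g

Removing g increases the component count from 2 to 3, so g is a cut vertex.
By contrast removing c leaves 2 components; it is not a cut vertex. No other vertex is a cut vertex either.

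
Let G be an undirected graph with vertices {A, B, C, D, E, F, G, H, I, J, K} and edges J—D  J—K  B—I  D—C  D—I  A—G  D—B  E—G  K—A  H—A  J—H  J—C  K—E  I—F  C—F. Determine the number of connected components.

Starting from A we can reach A, B, C, D, E, F, G, H, I, J, K. That is one component of size 11.
Total: 1 component.

1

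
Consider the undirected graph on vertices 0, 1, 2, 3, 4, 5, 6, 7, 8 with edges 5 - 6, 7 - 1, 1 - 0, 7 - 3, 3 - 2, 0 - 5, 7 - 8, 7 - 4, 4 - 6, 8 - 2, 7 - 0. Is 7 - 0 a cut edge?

No

After removing 7 - 0, the path 7-1-0 still connects them, so the edge is not a bridge.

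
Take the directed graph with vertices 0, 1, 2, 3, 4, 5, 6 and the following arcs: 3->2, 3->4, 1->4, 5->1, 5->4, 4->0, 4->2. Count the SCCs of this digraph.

7

{4} is an SCC by itself.
{1} is an SCC by itself.
{3} is an SCC by itself.
{6} is an SCC by itself.
{0} is an SCC by itself.
(and 2 more singleton SCCs)
That gives 7 strongly connected components.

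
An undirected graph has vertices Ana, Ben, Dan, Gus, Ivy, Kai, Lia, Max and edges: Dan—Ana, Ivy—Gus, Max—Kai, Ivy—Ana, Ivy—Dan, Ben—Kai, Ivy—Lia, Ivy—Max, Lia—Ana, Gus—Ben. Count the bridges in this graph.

The edges on the cycle Ivy-Dan-Ana-Ivy are not bridges since each lies on that cycle.
Every edge lies on some cycle, so there are no bridges.

0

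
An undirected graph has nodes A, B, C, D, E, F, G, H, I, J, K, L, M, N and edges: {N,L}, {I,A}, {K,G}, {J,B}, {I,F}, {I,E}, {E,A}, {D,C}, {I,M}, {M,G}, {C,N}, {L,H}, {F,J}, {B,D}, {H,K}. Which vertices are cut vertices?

I

Removing I increases the component count from 1 to 2, so I is a cut vertex.
By contrast removing B leaves 1 component; it is not a cut vertex. No other vertex is a cut vertex either.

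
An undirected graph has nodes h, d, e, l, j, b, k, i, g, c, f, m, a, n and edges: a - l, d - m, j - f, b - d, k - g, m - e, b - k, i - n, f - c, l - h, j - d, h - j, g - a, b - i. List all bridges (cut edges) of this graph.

b-i, c-f, d-m, e-m, f-j, i-n

The edges on the cycle b-k-g-a-l-h-j-d-b are not bridges since each lies on that cycle.
But removing f - j disconnects f from j; removing m - d disconnects m from d; removing f - c disconnects f from c; removing m - e disconnects m from e — these are bridges.
In total 6 edges are bridges.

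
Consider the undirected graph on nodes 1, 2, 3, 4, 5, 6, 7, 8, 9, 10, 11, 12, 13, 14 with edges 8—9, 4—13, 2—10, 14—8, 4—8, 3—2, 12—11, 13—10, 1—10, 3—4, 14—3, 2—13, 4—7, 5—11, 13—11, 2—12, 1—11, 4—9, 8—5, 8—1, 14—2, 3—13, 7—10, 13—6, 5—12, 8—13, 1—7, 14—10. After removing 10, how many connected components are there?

With 10 gone, the remaining components are: {1, 2, 3, 4, 5, 6, 7, 8, 9, 11, 12, 13, 14}.
That is 1 component.

1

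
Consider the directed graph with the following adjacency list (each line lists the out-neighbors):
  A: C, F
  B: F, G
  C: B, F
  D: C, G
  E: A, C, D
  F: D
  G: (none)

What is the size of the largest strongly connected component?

{B, C, D, F} are all mutually reachable — one SCC of size 4.
{G} is an SCC by itself.
{A} is an SCC by itself.
{E} is an SCC by itself.
The largest has 4 vertices.

4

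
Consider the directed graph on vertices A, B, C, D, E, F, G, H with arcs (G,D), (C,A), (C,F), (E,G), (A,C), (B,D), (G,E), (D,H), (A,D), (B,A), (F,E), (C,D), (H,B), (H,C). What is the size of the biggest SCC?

8

{A, B, C, D, E, F, G, H} are all mutually reachable — one SCC of size 8.
The largest has 8 vertices.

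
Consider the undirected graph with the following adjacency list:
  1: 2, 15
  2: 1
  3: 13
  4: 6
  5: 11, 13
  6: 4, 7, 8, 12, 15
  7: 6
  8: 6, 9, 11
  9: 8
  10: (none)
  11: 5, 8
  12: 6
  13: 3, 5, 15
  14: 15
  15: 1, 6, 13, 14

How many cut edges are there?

8

The edges on the cycle 8-6-15-13-5-11-8 are not bridges since each lies on that cycle.
But removing 1-15 disconnects 1 from 15; removing 6-12 disconnects 6 from 12; removing 6-7 disconnects 6 from 7; removing 15-14 disconnects 15 from 14 — these are bridges.
In total 8 edges are bridges.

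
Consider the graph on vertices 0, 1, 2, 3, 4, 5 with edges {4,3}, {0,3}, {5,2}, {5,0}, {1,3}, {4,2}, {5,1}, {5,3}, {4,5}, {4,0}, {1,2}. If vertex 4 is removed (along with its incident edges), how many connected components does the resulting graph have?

With 4 gone, the remaining components are: {0, 1, 2, 3, 5}.
That is 1 component.

1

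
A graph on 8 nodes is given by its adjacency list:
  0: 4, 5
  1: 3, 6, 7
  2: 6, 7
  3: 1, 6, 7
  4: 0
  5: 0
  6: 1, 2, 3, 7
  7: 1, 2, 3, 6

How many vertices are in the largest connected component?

Starting from 0 we can reach 0, 4, 5. That is one component of size 3.
Starting from 1 we can reach 1, 2, 3, 6, 7. That is one component of size 5.
The largest has 5 vertices.

5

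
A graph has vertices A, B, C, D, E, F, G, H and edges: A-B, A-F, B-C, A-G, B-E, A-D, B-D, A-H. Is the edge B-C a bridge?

Yes

Removing B-C leaves no path between B and C: the component count goes from 1 to 2. So it is a bridge.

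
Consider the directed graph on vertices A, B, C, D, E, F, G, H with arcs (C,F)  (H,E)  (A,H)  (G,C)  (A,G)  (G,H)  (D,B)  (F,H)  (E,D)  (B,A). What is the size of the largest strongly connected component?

8

{A, B, C, D, E, F, G, H} are all mutually reachable — one SCC of size 8.
The largest has 8 vertices.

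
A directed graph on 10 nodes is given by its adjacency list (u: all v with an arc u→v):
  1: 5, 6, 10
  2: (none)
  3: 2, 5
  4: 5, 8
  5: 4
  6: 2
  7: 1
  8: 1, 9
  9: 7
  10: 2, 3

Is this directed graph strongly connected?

There is no directed path from 6 to 8, so the graph is not strongly connected.

No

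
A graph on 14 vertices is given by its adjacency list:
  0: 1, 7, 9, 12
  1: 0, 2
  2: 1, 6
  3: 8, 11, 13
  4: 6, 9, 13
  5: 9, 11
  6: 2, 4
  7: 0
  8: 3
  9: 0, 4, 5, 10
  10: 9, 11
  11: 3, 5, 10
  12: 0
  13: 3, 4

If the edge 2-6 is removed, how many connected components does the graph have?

1

2 and 6 are still connected via 2-1-0-9-4-6, so the component count stays at 1.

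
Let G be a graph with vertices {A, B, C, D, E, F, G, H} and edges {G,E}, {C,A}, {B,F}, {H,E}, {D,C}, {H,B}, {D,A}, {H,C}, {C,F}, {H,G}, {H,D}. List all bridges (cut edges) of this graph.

The edges on the cycle H-G-E-H are not bridges since each lies on that cycle.
Every edge lies on some cycle, so there are no bridges.

none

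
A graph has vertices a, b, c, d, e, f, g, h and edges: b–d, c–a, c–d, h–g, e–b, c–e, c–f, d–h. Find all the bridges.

The edges on the cycle c-e-b-d-c are not bridges since each lies on that cycle.
But removing c–f disconnects c from f; removing d–h disconnects d from h; removing h–g disconnects h from g; removing c–a disconnects c from a — these are bridges.

a-c, c-f, d-h, g-h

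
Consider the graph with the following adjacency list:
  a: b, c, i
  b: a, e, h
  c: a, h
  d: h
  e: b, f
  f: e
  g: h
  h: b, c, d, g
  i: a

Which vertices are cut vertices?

a, b, e, h

Removing a increases the component count from 1 to 2, so a is a cut vertex.
Removing b increases the component count from 1 to 2, so b is a cut vertex.
Removing e increases the component count from 1 to 2, so e is a cut vertex.
Likewise h is a cut vertex.
By contrast removing f leaves 1 component; it is not a cut vertex. No other vertex is a cut vertex either.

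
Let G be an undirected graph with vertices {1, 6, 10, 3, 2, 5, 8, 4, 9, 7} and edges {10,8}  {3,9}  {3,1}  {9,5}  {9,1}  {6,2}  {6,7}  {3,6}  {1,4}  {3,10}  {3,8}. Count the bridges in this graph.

The edges on the cycle 3-9-1-3 are not bridges since each lies on that cycle.
But removing 2–6 disconnects 2 from 6; removing 3–6 disconnects 3 from 6; removing 7–6 disconnects 7 from 6; removing 5–9 disconnects 5 from 9 — these are bridges.
In total 5 edges are bridges.

5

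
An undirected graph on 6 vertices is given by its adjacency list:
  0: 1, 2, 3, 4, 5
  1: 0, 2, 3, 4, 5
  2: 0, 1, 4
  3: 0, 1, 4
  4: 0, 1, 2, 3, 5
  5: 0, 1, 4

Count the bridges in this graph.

The edges on the cycle 5-4-0-5 are not bridges since each lies on that cycle.
Every edge lies on some cycle, so there are no bridges.

0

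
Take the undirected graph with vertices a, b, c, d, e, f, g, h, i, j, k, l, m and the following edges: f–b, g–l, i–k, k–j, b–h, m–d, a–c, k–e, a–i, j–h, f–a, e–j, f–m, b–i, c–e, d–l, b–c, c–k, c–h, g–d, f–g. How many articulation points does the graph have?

1

Removing f increases the component count from 1 to 2, so f is a cut vertex.
By contrast removing a leaves 1 component; it is not a cut vertex. No other vertex is a cut vertex either.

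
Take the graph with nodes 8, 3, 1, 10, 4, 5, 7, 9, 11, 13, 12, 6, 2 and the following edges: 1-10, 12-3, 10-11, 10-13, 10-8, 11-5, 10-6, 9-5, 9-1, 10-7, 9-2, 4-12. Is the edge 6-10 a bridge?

Yes

Removing 6-10 leaves no path between 6 and 10: the component count goes from 2 to 3. So it is a bridge.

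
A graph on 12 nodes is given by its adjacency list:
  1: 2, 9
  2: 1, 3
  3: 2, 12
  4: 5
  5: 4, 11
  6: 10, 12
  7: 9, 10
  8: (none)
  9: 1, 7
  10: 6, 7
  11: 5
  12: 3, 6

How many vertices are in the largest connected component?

8 is isolated — a component by itself.
Starting from 4 we can reach 4, 5, 11. That is one component of size 3.
Starting from 1 we can reach 1, 2, 3, 6, 7, 9, 10, 12. That is one component of size 8.
The largest has 8 vertices.

8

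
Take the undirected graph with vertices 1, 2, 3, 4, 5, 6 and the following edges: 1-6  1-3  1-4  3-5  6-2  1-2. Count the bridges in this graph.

3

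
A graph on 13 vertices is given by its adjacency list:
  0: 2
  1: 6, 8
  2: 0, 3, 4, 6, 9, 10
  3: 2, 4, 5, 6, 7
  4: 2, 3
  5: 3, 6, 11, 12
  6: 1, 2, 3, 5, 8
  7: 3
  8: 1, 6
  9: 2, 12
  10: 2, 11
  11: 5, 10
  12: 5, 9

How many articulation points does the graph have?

Removing 2 increases the component count from 1 to 2, so 2 is a cut vertex.
Removing 3 increases the component count from 1 to 2, so 3 is a cut vertex.
Removing 6 increases the component count from 1 to 2, so 6 is a cut vertex.
By contrast removing 0 leaves 1 component; it is not a cut vertex. No other vertex is a cut vertex either.

3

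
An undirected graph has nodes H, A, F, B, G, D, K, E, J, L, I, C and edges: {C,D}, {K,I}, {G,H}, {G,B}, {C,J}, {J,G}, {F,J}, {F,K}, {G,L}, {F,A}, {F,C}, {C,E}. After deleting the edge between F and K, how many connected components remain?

Before removal there is 1 component.
F—K is a bridge — removing it separates F's side from K's side.
After removal: 2 components.

2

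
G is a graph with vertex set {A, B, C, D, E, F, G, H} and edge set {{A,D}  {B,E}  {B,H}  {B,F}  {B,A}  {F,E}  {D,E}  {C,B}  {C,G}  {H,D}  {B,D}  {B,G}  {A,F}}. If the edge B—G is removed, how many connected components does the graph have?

B and G are still connected via B-C-G, so the component count stays at 1.

1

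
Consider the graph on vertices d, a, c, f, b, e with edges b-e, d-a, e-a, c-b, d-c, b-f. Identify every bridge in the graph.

b-f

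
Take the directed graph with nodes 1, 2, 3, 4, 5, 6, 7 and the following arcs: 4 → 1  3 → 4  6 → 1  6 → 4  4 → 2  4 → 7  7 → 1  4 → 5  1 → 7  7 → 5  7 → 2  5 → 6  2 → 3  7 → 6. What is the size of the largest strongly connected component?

7

{1, 2, 3, 4, 5, 6, 7} are all mutually reachable — one SCC of size 7.
The largest has 7 vertices.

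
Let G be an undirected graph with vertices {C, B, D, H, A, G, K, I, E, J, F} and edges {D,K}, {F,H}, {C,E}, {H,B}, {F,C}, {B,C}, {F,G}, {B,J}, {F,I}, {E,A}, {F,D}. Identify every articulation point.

B, C, D, E, F

Removing B increases the component count from 1 to 2, so B is a cut vertex.
Removing C increases the component count from 1 to 2, so C is a cut vertex.
Removing D increases the component count from 1 to 2, so D is a cut vertex.
Likewise E, F are cut vertices.
By contrast removing K leaves 1 component; it is not a cut vertex. No other vertex is a cut vertex either.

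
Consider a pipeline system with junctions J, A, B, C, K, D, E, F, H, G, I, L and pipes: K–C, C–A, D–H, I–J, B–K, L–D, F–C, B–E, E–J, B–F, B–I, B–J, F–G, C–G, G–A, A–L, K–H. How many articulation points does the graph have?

Removing B increases the component count from 1 to 2, so B is a cut vertex.
By contrast removing I leaves 1 component; it is not a cut vertex. No other vertex is a cut vertex either.

1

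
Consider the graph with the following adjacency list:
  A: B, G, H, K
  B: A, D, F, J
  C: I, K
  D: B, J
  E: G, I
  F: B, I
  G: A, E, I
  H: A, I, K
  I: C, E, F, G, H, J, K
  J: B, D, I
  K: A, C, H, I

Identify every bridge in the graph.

none

The edges on the cycle B-J-D-B are not bridges since each lies on that cycle.
Every edge lies on some cycle, so there are no bridges.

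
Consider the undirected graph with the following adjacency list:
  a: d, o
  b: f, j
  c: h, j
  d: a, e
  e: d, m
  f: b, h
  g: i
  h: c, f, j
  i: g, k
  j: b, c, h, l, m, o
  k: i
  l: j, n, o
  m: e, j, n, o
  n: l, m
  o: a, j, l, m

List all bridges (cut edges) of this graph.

g-i, i-k

The edges on the cycle j-b-f-h-j are not bridges since each lies on that cycle.
But removing i-g disconnects i from g; removing k-i disconnects k from i — these are bridges.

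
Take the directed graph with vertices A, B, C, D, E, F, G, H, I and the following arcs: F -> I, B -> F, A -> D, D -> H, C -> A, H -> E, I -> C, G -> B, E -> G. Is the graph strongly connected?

Yes

From B we can reach every vertex (A, B, C, D, E, F, G, H, I), and every vertex can reach B (A, B, C, D, E, F, G, H, I). So the whole graph is one strongly connected component.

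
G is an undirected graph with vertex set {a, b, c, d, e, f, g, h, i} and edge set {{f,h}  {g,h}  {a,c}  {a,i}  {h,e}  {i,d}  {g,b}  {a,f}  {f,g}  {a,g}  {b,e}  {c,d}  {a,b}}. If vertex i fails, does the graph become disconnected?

Deleting i leaves 1 component (was 1) (its neighbors a, d remain connected to each other), so i is not a cut vertex.

No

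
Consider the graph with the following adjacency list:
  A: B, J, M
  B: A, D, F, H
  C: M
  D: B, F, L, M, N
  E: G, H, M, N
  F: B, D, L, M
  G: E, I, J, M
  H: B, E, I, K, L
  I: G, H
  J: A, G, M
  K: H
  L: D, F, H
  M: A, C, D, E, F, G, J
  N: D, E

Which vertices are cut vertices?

H, M

Removing H increases the component count from 1 to 2, so H is a cut vertex.
Removing M increases the component count from 1 to 2, so M is a cut vertex.
By contrast removing F leaves 1 component; it is not a cut vertex. No other vertex is a cut vertex either.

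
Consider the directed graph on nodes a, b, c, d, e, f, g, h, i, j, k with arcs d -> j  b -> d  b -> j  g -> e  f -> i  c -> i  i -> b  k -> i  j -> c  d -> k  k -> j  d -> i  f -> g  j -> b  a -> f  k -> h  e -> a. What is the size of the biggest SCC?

{b, c, d, i, j, k} are all mutually reachable — one SCC of size 6.
{a, e, f, g} are all mutually reachable — one SCC of size 4.
{h} is an SCC by itself.
The largest has 6 vertices.

6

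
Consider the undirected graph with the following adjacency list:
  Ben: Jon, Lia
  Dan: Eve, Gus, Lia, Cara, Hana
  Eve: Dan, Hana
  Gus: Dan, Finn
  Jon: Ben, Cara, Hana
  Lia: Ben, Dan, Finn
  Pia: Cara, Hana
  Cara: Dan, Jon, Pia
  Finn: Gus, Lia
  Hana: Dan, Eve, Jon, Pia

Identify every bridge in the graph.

none

The edges on the cycle Lia-Finn-Gus-Dan-Lia are not bridges since each lies on that cycle.
Every edge lies on some cycle, so there are no bridges.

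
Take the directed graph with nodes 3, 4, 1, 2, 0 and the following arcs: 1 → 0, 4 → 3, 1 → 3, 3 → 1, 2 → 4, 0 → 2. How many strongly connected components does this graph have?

1

{0, 1, 2, 3, 4} are all mutually reachable — one SCC of size 5.
That gives 1 strongly connected component.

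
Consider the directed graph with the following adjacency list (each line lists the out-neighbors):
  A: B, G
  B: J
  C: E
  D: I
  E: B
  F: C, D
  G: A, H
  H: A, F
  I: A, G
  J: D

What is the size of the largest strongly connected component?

10

{A, B, C, D, E, F, G, H, I, J} are all mutually reachable — one SCC of size 10.
The largest has 10 vertices.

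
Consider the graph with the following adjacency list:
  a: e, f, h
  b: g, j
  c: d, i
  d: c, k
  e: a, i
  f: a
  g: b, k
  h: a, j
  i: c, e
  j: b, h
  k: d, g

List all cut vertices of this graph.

a

Removing a increases the component count from 1 to 2, so a is a cut vertex.
By contrast removing g leaves 1 component; it is not a cut vertex. No other vertex is a cut vertex either.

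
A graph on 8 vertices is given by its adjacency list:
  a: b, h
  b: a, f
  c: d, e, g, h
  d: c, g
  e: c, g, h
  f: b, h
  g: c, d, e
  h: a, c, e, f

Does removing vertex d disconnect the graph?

Deleting d leaves 1 component (was 1) (its neighbors c, g remain connected to each other), so d is not a cut vertex.

No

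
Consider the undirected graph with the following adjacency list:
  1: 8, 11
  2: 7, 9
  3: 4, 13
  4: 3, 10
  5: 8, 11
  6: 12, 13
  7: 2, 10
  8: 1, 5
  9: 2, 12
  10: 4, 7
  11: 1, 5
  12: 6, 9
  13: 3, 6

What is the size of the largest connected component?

9

Starting from 1 we can reach 1, 5, 8, 11. That is one component of size 4.
Starting from 2 we can reach 2, 3, 4, 6, 7, 9, 10, 12, 13. That is one component of size 9.
The largest has 9 vertices.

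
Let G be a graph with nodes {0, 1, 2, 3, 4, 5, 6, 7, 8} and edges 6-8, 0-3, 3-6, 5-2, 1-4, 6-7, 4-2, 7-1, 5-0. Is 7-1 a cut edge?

After removing 7-1, the path 7-6-3-0-5-2-4-1 still connects them, so the edge is not a bridge.

No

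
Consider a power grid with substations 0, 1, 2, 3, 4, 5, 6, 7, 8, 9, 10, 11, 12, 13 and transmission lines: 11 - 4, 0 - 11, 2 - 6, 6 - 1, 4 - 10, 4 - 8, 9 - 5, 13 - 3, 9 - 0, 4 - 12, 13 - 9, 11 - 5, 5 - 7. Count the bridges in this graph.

The edges on the cycle 9-0-11-5-9 are not bridges since each lies on that cycle.
But removing 5 - 7 disconnects 5 from 7; removing 2 - 6 disconnects 2 from 6; removing 13 - 3 disconnects 13 from 3; removing 11 - 4 disconnects 11 from 4 — these are bridges.
In total 9 edges are bridges.

9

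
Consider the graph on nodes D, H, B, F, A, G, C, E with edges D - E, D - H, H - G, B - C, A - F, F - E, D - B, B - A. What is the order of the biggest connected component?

8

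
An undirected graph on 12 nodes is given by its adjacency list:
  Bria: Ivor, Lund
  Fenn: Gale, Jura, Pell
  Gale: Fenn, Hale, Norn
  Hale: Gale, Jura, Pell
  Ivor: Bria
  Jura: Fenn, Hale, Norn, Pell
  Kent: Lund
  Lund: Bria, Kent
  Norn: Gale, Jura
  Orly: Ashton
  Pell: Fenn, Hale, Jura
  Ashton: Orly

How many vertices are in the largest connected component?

6

Starting from Orly we can reach Orly, Ashton. That is one component of size 2.
Starting from Bria we can reach Bria, Ivor, Kent, Lund. That is one component of size 4.
Starting from Fenn we can reach Fenn, Gale, Hale, Jura, Norn, Pell. That is one component of size 6.
The largest has 6 vertices.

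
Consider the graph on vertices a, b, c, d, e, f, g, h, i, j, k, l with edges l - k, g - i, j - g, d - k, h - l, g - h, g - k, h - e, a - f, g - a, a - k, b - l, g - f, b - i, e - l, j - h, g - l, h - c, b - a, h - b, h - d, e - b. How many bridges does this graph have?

1

The edges on the cycle j-g-i-b-h-j are not bridges since each lies on that cycle.
But removing c - h disconnects c from h — this is a bridge.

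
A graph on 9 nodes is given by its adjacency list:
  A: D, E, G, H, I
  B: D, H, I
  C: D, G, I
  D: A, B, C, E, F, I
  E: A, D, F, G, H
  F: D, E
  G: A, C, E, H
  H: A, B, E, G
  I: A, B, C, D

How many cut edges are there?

0

The edges on the cycle D-F-E-G-C-I-D are not bridges since each lies on that cycle.
Every edge lies on some cycle, so there are no bridges.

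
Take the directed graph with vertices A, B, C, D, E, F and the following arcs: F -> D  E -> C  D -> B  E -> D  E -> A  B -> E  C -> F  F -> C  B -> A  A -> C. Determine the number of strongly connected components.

{A, B, C, D, E, F} are all mutually reachable — one SCC of size 6.
That gives 1 strongly connected component.

1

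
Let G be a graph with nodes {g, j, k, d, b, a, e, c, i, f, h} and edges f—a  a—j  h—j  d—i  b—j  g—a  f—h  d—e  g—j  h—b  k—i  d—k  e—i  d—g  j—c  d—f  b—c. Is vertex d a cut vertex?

Yes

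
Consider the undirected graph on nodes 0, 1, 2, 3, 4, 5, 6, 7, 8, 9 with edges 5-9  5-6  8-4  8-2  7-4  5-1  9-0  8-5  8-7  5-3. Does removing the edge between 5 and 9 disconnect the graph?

Removing 5-9 leaves no path between 5 and 9: the component count goes from 1 to 2. So it is a bridge.

Yes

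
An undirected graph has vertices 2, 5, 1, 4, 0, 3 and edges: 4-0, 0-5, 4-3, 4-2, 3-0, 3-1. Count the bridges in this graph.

The edges on the cycle 4-3-0-4 are not bridges since each lies on that cycle.
But removing 5-0 disconnects 5 from 0; removing 2-4 disconnects 2 from 4; removing 3-1 disconnects 3 from 1 — these are bridges.
That makes 3 bridges.

3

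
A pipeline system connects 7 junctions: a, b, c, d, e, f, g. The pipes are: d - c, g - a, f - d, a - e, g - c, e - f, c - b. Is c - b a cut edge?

Removing c - b leaves no path between c and b: the component count goes from 1 to 2. So it is a bridge.

Yes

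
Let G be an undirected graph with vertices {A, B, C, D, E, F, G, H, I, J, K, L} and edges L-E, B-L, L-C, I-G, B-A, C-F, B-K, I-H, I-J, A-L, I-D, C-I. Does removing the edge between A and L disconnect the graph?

After removing A-L, the path A-B-L still connects them, so the edge is not a bridge.

No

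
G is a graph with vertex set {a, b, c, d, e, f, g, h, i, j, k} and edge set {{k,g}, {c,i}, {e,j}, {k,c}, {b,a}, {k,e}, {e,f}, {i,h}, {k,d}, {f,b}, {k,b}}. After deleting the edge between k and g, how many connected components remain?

Before removal there is 1 component.
k-g is a bridge — removing it separates k's side from g's side.
After removal: 2 components.

2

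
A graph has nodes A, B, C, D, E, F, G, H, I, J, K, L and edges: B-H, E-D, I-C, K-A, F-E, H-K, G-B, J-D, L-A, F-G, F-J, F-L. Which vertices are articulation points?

F

Removing F increases the component count from 2 to 3, so F is a cut vertex.
By contrast removing E leaves 2 components; it is not a cut vertex. No other vertex is a cut vertex either.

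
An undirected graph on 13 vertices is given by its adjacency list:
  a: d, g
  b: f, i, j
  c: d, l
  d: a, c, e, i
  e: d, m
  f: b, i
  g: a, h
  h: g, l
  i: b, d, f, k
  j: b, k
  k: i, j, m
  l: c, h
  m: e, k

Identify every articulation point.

Removing d increases the component count from 1 to 2, so d is a cut vertex.
By contrast removing m leaves 1 component; it is not a cut vertex. No other vertex is a cut vertex either.

d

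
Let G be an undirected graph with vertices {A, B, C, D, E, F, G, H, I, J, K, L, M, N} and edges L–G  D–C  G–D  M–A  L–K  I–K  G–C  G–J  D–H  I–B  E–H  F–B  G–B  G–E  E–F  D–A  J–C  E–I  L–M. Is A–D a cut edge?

After removing A–D, the path A-M-L-G-D still connects them, so the edge is not a bridge.

No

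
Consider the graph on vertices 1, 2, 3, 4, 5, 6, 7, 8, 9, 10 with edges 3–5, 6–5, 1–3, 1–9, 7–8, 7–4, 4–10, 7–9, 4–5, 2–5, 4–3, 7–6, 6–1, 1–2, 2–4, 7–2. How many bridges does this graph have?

The edges on the cycle 7-6-1-2-7 are not bridges since each lies on that cycle.
But removing 7–8 disconnects 7 from 8; removing 4–10 disconnects 4 from 10 — these are bridges.
That makes 2 bridges.

2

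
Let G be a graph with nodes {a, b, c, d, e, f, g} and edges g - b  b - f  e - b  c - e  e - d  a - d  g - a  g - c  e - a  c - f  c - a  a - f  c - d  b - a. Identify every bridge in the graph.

none

The edges on the cycle c-e-d-c are not bridges since each lies on that cycle.
Every edge lies on some cycle, so there are no bridges.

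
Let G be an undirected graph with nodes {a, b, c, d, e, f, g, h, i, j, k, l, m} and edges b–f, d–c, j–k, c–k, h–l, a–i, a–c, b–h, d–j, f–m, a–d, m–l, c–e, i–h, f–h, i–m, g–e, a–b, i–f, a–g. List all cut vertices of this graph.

a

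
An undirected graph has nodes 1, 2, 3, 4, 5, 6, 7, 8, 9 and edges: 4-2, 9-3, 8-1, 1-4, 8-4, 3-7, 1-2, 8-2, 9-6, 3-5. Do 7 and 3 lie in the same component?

From 7 we can reach 3, 5, 6, 7, 9, which includes 3.

Yes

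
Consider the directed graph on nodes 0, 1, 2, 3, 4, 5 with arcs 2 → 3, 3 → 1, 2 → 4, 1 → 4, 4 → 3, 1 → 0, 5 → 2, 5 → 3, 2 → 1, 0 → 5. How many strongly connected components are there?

1

{0, 1, 2, 3, 4, 5} are all mutually reachable — one SCC of size 6.
That gives 1 strongly connected component.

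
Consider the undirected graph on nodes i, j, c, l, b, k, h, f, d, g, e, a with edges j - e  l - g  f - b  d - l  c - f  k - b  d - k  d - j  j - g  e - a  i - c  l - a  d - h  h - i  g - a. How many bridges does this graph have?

0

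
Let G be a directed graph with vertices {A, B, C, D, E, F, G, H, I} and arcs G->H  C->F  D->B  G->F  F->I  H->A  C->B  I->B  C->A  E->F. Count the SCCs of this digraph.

{H} is an SCC by itself.
{B} is an SCC by itself.
{I} is an SCC by itself.
{A} is an SCC by itself.
{E} is an SCC by itself.
(and 4 more singleton SCCs)
That gives 9 strongly connected components.

9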